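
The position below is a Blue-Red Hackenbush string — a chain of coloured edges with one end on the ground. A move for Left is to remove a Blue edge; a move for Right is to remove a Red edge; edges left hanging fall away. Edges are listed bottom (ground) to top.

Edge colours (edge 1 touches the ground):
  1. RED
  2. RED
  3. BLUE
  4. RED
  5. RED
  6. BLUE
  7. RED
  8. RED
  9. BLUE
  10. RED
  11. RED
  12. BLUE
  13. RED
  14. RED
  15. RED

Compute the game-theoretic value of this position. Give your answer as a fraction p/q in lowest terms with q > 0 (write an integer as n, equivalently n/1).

-15215/8192

step 1: add RED to get R; options L={  } R={ 0 } — -1
step 2: add RED to get RR; options L={  } R={ -1 0 } — -2
step 3: add BLUE to get RRB; options L={ -2 } R={ -1 0 } — -3/2
step 4: add RED to get RRBR; options L={ -2 } R={ -3/2 -1 0 } — -7/4
step 5: add RED to get RRBRR; options L={ -2 } R={ -7/4 -3/2 -1 0 } — -15/8
step 6: add BLUE to get RRBRRB; options L={ -2 -15/8 } R={ -7/4 -3/2 -1 0 } — -29/16
step 7: add RED to get RRBRRBR; options L={ -2 -15/8 } R={ -29/16 -7/4 -3/2 -1 0 } — -59/32
step 8: add RED to get RRBRRBRR; options L={ -2 -15/8 } R={ -59/32 -29/16 -7/4 -3/2 -1 0 } — -119/64
step 9: add BLUE to get RRBRRBRRB; options L={ -2 -15/8 -119/64 } R={ -59/32 -29/16 -7/4 -3/2 -1 0 } — -237/128
step 10: add RED to get RRBRRBRRBR; options L={ -2 -15/8 -119/64 } R={ -237/128 -59/32 -29/16 -7/4 -3/2 -1 0 } — -475/256
step 11: add RED to get RRBRRBRRBRR; options L={ -2 -15/8 -119/64 } R={ -475/256 -237/128 -59/32 -29/16 -7/4 -3/2 -1 0 } — -951/512
step 12: add BLUE to get RRBRRBRRBRRB; options L={ -2 -15/8 -119/64 -951/512 } R={ -475/256 -237/128 -59/32 -29/16 -7/4 -3/2 -1 0 } — -1901/1024
step 13: add RED to get RRBRRBRRBRRBR; options L={ -2 -15/8 -119/64 -951/512 } R={ -1901/1024 -475/256 -237/128 -59/32 -29/16 -7/4 -3/2 -1 0 } — -3803/2048
step 14: add RED to get RRBRRBRRBRRBRR; options L={ -2 -15/8 -119/64 -951/512 } R={ -3803/2048 -1901/1024 -475/256 -237/128 -59/32 -29/16 -7/4 -3/2 -1 0 } — -7607/4096
step 15: add RED to get RRBRRBRRBRRBRRR; options L={ -2 -15/8 -119/64 -951/512 } R={ -7607/4096 -3803/2048 -1901/1024 -475/256 -237/128 -59/32 -29/16 -7/4 -3/2 -1 0 } — -15215/8192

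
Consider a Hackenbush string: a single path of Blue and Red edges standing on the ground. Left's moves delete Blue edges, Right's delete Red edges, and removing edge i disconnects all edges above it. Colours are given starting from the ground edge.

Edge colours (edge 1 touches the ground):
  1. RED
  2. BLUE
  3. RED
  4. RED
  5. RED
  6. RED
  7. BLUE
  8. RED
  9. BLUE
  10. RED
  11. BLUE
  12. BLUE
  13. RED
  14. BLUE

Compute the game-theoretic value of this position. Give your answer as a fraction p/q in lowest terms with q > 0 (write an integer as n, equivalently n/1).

-7845/8192

G_1 [R]  L=[(no moves)]  R=[0]  => -1
G_2 [RB]  L=[-1]  R=[0]  => -1/2
G_3 [RBR]  L=[-1]  R=[-1/2,0]  => -3/4
G_4 [RBRR]  L=[-1]  R=[-3/4,-1/2,0]  => -7/8
G_5 [RBRRR]  L=[-1]  R=[-7/8,-3/4,-1/2,0]  => -15/16
G_6 [RBRRRR]  L=[-1]  R=[-15/16,-7/8,-3/4,-1/2,0]  => -31/32
G_7 [RBRRRRB]  L=[-1,-31/32]  R=[-15/16,-7/8,-3/4,-1/2,0]  => -61/64
G_8 [RBRRRRBR]  L=[-1,-31/32]  R=[-61/64,-15/16,-7/8,-3/4,-1/2,0]  => -123/128
G_9 [RBRRRRBRB]  L=[-1,-31/32,-123/128]  R=[-61/64,-15/16,-7/8,-3/4,-1/2,0]  => -245/256
G_10 [RBRRRRBRBR]  L=[-1,-31/32,-123/128]  R=[-245/256,-61/64,-15/16,-7/8,-3/4,-1/2,0]  => -491/512
G_11 [RBRRRRBRBRB]  L=[-1,-31/32,-123/128,-491/512]  R=[-245/256,-61/64,-15/16,-7/8,-3/4,-1/2,0]  => -981/1024
G_12 [RBRRRRBRBRBB]  L=[-1,-31/32,-123/128,-491/512,-981/1024]  R=[-245/256,-61/64,-15/16,-7/8,-3/4,-1/2,0]  => -1961/2048
G_13 [RBRRRRBRBRBBR]  L=[-1,-31/32,-123/128,-491/512,-981/1024]  R=[-1961/2048,-245/256,-61/64,-15/16,-7/8,-3/4,-1/2,0]  => -3923/4096
G_14 [RBRRRRBRBRBBRB]  L=[-1,-31/32,-123/128,-491/512,-981/1024,-3923/4096]  R=[-1961/2048,-245/256,-61/64,-15/16,-7/8,-3/4,-1/2,0]  => -7845/8192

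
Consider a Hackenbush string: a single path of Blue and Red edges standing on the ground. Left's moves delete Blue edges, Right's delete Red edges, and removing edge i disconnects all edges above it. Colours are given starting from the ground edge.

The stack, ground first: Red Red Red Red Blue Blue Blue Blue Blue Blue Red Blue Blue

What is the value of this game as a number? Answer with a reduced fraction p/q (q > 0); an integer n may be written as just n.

Prefix values for Red Red Red Red Blue Blue Blue Blue Blue Blue Red Blue Blue via {L|R} + simplicity:
edge 1 of 13 (Red): { (no moves) | 0 } -> -1
edge 2 of 13 (Red): { (no moves) | -1 0 } -> -2
edge 3 of 13 (Red): { (no moves) | -2 -1 0 } -> -3
edge 4 of 13 (Red): { (no moves) | -3 -2 -1 0 } -> -4
edge 5 of 13 (Blue): { -4 | -3 -2 -1 0 } -> -7/2
edge 6 of 13 (Blue): { -4 -7/2 | -3 -2 -1 0 } -> -13/4
edge 7 of 13 (Blue): { -4 -7/2 -13/4 | -3 -2 -1 0 } -> -25/8
edge 8 of 13 (Blue): { -4 -7/2 -13/4 -25/8 | -3 -2 -1 0 } -> -49/16
edge 9 of 13 (Blue): { -4 -7/2 -13/4 -25/8 -49/16 | -3 -2 -1 0 } -> -97/32
edge 10 of 13 (Blue): { -4 -7/2 -13/4 -25/8 -49/16 -97/32 | -3 -2 -1 0 } -> -193/64
edge 11 of 13 (Red): { -4 -7/2 -13/4 -25/8 -49/16 -97/32 | -193/64 -3 -2 -1 0 } -> -387/128
edge 12 of 13 (Blue): { -4 -7/2 -13/4 -25/8 -49/16 -97/32 -387/128 | -193/64 -3 -2 -1 0 } -> -773/256
edge 13 of 13 (Blue): { -4 -7/2 -13/4 -25/8 -49/16 -97/32 -387/128 -773/256 | -193/64 -3 -2 -1 0 } -> -1545/512

-1545/512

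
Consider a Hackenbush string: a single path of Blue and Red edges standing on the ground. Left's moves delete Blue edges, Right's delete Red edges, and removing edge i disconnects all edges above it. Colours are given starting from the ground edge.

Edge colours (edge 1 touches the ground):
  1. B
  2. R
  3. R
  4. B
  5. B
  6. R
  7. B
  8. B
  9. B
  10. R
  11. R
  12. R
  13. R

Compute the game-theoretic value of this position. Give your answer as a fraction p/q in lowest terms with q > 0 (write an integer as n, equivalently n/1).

value(B) = { 0 | · } gives 1
value(BR) = { 0 | 1 } gives 1/2
value(BRR) = { 0 | 1/2 1 } gives 1/4
value(BRRB) = { 0 1/4 | 1/2 1 } gives 3/8
value(BRRBB) = { 0 1/4 3/8 | 1/2 1 } gives 7/16
value(BRRBBR) = { 0 1/4 3/8 | 7/16 1/2 1 } gives 13/32
value(BRRBBRB) = { 0 1/4 3/8 13/32 | 7/16 1/2 1 } gives 27/64
value(BRRBBRBB) = { 0 1/4 3/8 13/32 27/64 | 7/16 1/2 1 } gives 55/128
value(BRRBBRBBB) = { 0 1/4 3/8 13/32 27/64 55/128 | 7/16 1/2 1 } gives 111/256
value(BRRBBRBBBR) = { 0 1/4 3/8 13/32 27/64 55/128 | 111/256 7/16 1/2 1 } gives 221/512
value(BRRBBRBBBRR) = { 0 1/4 3/8 13/32 27/64 55/128 | 221/512 111/256 7/16 1/2 1 } gives 441/1024
value(BRRBBRBBBRRR) = { 0 1/4 3/8 13/32 27/64 55/128 | 441/1024 221/512 111/256 7/16 1/2 1 } gives 881/2048
value(BRRBBRBBBRRRR) = { 0 1/4 3/8 13/32 27/64 55/128 | 881/2048 441/1024 221/512 111/256 7/16 1/2 1 } gives 1761/4096

1761/4096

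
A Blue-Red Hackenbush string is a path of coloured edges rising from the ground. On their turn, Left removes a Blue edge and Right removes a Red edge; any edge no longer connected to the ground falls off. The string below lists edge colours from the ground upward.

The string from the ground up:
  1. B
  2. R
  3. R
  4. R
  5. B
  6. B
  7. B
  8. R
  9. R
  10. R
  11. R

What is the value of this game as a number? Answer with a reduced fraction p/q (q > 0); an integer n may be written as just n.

225/1024

B: Left { 0 }, Right { — } so simplest 1
BR: Left { 0 }, Right { 1 } so simplest 1/2
BRR: Left { 0 }, Right { 1/2; 1 } so simplest 1/4
BRRR: Left { 0 }, Right { 1/4; 1/2; 1 } so simplest 1/8
BRRRB: Left { 0; 1/8 }, Right { 1/4; 1/2; 1 } so simplest 3/16
BRRRBB: Left { 0; 1/8; 3/16 }, Right { 1/4; 1/2; 1 } so simplest 7/32
BRRRBBB: Left { 0; 1/8; 3/16; 7/32 }, Right { 1/4; 1/2; 1 } so simplest 15/64
BRRRBBBR: Left { 0; 1/8; 3/16; 7/32 }, Right { 15/64; 1/4; 1/2; 1 } so simplest 29/128
BRRRBBBRR: Left { 0; 1/8; 3/16; 7/32 }, Right { 29/128; 15/64; 1/4; 1/2; 1 } so simplest 57/256
BRRRBBBRRR: Left { 0; 1/8; 3/16; 7/32 }, Right { 57/256; 29/128; 15/64; 1/4; 1/2; 1 } so simplest 113/512
BRRRBBBRRRR: Left { 0; 1/8; 3/16; 7/32 }, Right { 113/512; 57/256; 29/128; 15/64; 1/4; 1/2; 1 } so simplest 225/1024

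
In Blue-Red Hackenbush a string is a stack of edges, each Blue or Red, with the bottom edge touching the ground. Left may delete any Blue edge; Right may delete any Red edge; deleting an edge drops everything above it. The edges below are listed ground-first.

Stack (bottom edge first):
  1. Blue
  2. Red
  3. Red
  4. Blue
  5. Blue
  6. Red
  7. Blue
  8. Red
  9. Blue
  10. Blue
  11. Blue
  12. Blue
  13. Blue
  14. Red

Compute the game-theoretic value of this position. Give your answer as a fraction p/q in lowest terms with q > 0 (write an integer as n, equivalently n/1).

val_1 [B]  L=[0]  R=[none]  -> 1
val_2 [BR]  L=[0]  R=[1]  -> 1/2
val_3 [BRR]  L=[0]  R=[1/2,1]  -> 1/4
val_4 [BRRB]  L=[0,1/4]  R=[1/2,1]  -> 3/8
val_5 [BRRBB]  L=[0,1/4,3/8]  R=[1/2,1]  -> 7/16
val_6 [BRRBBR]  L=[0,1/4,3/8]  R=[7/16,1/2,1]  -> 13/32
val_7 [BRRBBRB]  L=[0,1/4,3/8,13/32]  R=[7/16,1/2,1]  -> 27/64
val_8 [BRRBBRBR]  L=[0,1/4,3/8,13/32]  R=[27/64,7/16,1/2,1]  -> 53/128
val_9 [BRRBBRBRB]  L=[0,1/4,3/8,13/32,53/128]  R=[27/64,7/16,1/2,1]  -> 107/256
val_10 [BRRBBRBRBB]  L=[0,1/4,3/8,13/32,53/128,107/256]  R=[27/64,7/16,1/2,1]  -> 215/512
val_11 [BRRBBRBRBBB]  L=[0,1/4,3/8,13/32,53/128,107/256,215/512]  R=[27/64,7/16,1/2,1]  -> 431/1024
val_12 [BRRBBRBRBBBB]  L=[0,1/4,3/8,13/32,53/128,107/256,215/512,431/1024]  R=[27/64,7/16,1/2,1]  -> 863/2048
val_13 [BRRBBRBRBBBBB]  L=[0,1/4,3/8,13/32,53/128,107/256,215/512,431/1024,863/2048]  R=[27/64,7/16,1/2,1]  -> 1727/4096
val_14 [BRRBBRBRBBBBBR]  L=[0,1/4,3/8,13/32,53/128,107/256,215/512,431/1024,863/2048]  R=[1727/4096,27/64,7/16,1/2,1]  -> 3453/8192

3453/8192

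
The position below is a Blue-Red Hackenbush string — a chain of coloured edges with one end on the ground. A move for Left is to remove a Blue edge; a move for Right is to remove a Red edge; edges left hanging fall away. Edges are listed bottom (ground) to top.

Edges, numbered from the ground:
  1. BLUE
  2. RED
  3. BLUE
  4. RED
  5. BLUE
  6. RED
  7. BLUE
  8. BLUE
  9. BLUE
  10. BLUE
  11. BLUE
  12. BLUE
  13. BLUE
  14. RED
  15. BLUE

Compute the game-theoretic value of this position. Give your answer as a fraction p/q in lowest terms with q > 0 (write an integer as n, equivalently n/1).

11259/16384

Recurse on prefixes of the 15-edge string BLUE RED BLUE RED BLUE RED BLUE BLUE BLUE BLUE BLUE BLUE BLUE RED BLUE:
B: Left { 0 }, Right {  } -> simplest 1
BR: Left { 0 }, Right { 1 } -> simplest 1/2
BRB: Left { 0 1/2 }, Right { 1 } -> simplest 3/4
BRBR: Left { 0 1/2 }, Right { 3/4 1 } -> simplest 5/8
BRBRB: Left { 0 1/2 5/8 }, Right { 3/4 1 } -> simplest 11/16
BRBRBR: Left { 0 1/2 5/8 }, Right { 11/16 3/4 1 } -> simplest 21/32
BRBRBRB: Left { 0 1/2 5/8 21/32 }, Right { 11/16 3/4 1 } -> simplest 43/64
BRBRBRBB: Left { 0 1/2 5/8 21/32 43/64 }, Right { 11/16 3/4 1 } -> simplest 87/128
BRBRBRBBB: Left { 0 1/2 5/8 21/32 43/64 87/128 }, Right { 11/16 3/4 1 } -> simplest 175/256
BRBRBRBBBB: Left { 0 1/2 5/8 21/32 43/64 87/128 175/256 }, Right { 11/16 3/4 1 } -> simplest 351/512
BRBRBRBBBBB: Left { 0 1/2 5/8 21/32 43/64 87/128 175/256 351/512 }, Right { 11/16 3/4 1 } -> simplest 703/1024
BRBRBRBBBBBB: Left { 0 1/2 5/8 21/32 43/64 87/128 175/256 351/512 703/1024 }, Right { 11/16 3/4 1 } -> simplest 1407/2048
BRBRBRBBBBBBB: Left { 0 1/2 5/8 21/32 43/64 87/128 175/256 351/512 703/1024 1407/2048 }, Right { 11/16 3/4 1 } -> simplest 2815/4096
BRBRBRBBBBBBBR: Left { 0 1/2 5/8 21/32 43/64 87/128 175/256 351/512 703/1024 1407/2048 }, Right { 2815/4096 11/16 3/4 1 } -> simplest 5629/8192
BRBRBRBBBBBBBRB: Left { 0 1/2 5/8 21/32 43/64 87/128 175/256 351/512 703/1024 1407/2048 5629/8192 }, Right { 2815/4096 11/16 3/4 1 } -> simplest 11259/16384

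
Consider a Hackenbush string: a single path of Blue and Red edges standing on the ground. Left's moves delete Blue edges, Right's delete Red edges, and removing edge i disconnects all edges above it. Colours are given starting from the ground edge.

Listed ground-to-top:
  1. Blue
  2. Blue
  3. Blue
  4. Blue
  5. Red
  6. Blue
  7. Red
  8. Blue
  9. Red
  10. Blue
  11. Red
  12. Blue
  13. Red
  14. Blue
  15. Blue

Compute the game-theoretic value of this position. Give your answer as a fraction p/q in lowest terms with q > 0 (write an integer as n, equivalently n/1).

7511/2048

Build val(s[:k]) for k = 1..15, string s = Blue Blue Blue Blue Red Blue Red Blue Red Blue Red Blue Red Blue Blue.
edge 1 of 15 (Blue): { 0 |  } → 1
edge 2 of 15 (Blue): { 0,1 |  } → 2
edge 3 of 15 (Blue): { 0,1,2 |  } → 3
edge 4 of 15 (Blue): { 0,1,2,3 |  } → 4
edge 5 of 15 (Red): { 0,1,2,3 | 4 } → 7/2
edge 6 of 15 (Blue): { 0,1,2,3,7/2 | 4 } → 15/4
edge 7 of 15 (Red): { 0,1,2,3,7/2 | 15/4,4 } → 29/8
edge 8 of 15 (Blue): { 0,1,2,3,7/2,29/8 | 15/4,4 } → 59/16
edge 9 of 15 (Red): { 0,1,2,3,7/2,29/8 | 59/16,15/4,4 } → 117/32
edge 10 of 15 (Blue): { 0,1,2,3,7/2,29/8,117/32 | 59/16,15/4,4 } → 235/64
edge 11 of 15 (Red): { 0,1,2,3,7/2,29/8,117/32 | 235/64,59/16,15/4,4 } → 469/128
edge 12 of 15 (Blue): { 0,1,2,3,7/2,29/8,117/32,469/128 | 235/64,59/16,15/4,4 } → 939/256
edge 13 of 15 (Red): { 0,1,2,3,7/2,29/8,117/32,469/128 | 939/256,235/64,59/16,15/4,4 } → 1877/512
edge 14 of 15 (Blue): { 0,1,2,3,7/2,29/8,117/32,469/128,1877/512 | 939/256,235/64,59/16,15/4,4 } → 3755/1024
edge 15 of 15 (Blue): { 0,1,2,3,7/2,29/8,117/32,469/128,1877/512,3755/1024 | 939/256,235/64,59/16,15/4,4 } → 7511/2048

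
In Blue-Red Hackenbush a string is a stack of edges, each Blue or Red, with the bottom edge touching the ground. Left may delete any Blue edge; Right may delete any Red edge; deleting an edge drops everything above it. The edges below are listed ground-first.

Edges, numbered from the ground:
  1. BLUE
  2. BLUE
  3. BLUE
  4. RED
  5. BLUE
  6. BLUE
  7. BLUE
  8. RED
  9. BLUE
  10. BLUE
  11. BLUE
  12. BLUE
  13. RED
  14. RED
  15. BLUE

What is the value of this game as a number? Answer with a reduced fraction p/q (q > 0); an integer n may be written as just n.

Recurse on prefixes of the 15-edge string BLUE BLUE BLUE RED BLUE BLUE BLUE RED BLUE BLUE BLUE BLUE RED RED BLUE:
val_1 [B]  L=[0]  R=[none]  → 1
val_2 [BB]  L=[0,1]  R=[none]  → 2
val_3 [BBB]  L=[0,1,2]  R=[none]  → 3
val_4 [BBBR]  L=[0,1,2]  R=[3]  → 5/2
val_5 [BBBRB]  L=[0,1,2,5/2]  R=[3]  → 11/4
val_6 [BBBRBB]  L=[0,1,2,5/2,11/4]  R=[3]  → 23/8
val_7 [BBBRBBB]  L=[0,1,2,5/2,11/4,23/8]  R=[3]  → 47/16
val_8 [BBBRBBBR]  L=[0,1,2,5/2,11/4,23/8]  R=[47/16,3]  → 93/32
val_9 [BBBRBBBRB]  L=[0,1,2,5/2,11/4,23/8,93/32]  R=[47/16,3]  → 187/64
val_10 [BBBRBBBRBB]  L=[0,1,2,5/2,11/4,23/8,93/32,187/64]  R=[47/16,3]  → 375/128
val_11 [BBBRBBBRBBB]  L=[0,1,2,5/2,11/4,23/8,93/32,187/64,375/128]  R=[47/16,3]  → 751/256
val_12 [BBBRBBBRBBBB]  L=[0,1,2,5/2,11/4,23/8,93/32,187/64,375/128,751/256]  R=[47/16,3]  → 1503/512
val_13 [BBBRBBBRBBBBR]  L=[0,1,2,5/2,11/4,23/8,93/32,187/64,375/128,751/256]  R=[1503/512,47/16,3]  → 3005/1024
val_14 [BBBRBBBRBBBBRR]  L=[0,1,2,5/2,11/4,23/8,93/32,187/64,375/128,751/256]  R=[3005/1024,1503/512,47/16,3]  → 6009/2048
val_15 [BBBRBBBRBBBBRRB]  L=[0,1,2,5/2,11/4,23/8,93/32,187/64,375/128,751/256,6009/2048]  R=[3005/1024,1503/512,47/16,3]  → 12019/4096

12019/4096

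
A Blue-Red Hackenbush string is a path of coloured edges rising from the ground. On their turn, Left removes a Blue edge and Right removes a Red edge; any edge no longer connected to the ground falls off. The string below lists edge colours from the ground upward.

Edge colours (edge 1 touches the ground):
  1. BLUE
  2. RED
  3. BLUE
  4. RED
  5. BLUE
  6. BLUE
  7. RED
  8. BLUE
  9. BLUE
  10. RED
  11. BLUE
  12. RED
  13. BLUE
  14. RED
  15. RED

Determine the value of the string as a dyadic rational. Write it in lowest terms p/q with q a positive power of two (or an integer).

Build v(s[:k]) for k = 1..15, string s = BLUE RED BLUE RED BLUE BLUE RED BLUE BLUE RED BLUE RED BLUE RED RED.
edge 1 of 15 (BLUE): { 0 |  } -> 1
edge 2 of 15 (RED): { 0 | 1 } -> 1/2
edge 3 of 15 (BLUE): { 0; 1/2 | 1 } -> 3/4
edge 4 of 15 (RED): { 0; 1/2 | 3/4; 1 } -> 5/8
edge 5 of 15 (BLUE): { 0; 1/2; 5/8 | 3/4; 1 } -> 11/16
edge 6 of 15 (BLUE): { 0; 1/2; 5/8; 11/16 | 3/4; 1 } -> 23/32
edge 7 of 15 (RED): { 0; 1/2; 5/8; 11/16 | 23/32; 3/4; 1 } -> 45/64
edge 8 of 15 (BLUE): { 0; 1/2; 5/8; 11/16; 45/64 | 23/32; 3/4; 1 } -> 91/128
edge 9 of 15 (BLUE): { 0; 1/2; 5/8; 11/16; 45/64; 91/128 | 23/32; 3/4; 1 } -> 183/256
edge 10 of 15 (RED): { 0; 1/2; 5/8; 11/16; 45/64; 91/128 | 183/256; 23/32; 3/4; 1 } -> 365/512
edge 11 of 15 (BLUE): { 0; 1/2; 5/8; 11/16; 45/64; 91/128; 365/512 | 183/256; 23/32; 3/4; 1 } -> 731/1024
edge 12 of 15 (RED): { 0; 1/2; 5/8; 11/16; 45/64; 91/128; 365/512 | 731/1024; 183/256; 23/32; 3/4; 1 } -> 1461/2048
edge 13 of 15 (BLUE): { 0; 1/2; 5/8; 11/16; 45/64; 91/128; 365/512; 1461/2048 | 731/1024; 183/256; 23/32; 3/4; 1 } -> 2923/4096
edge 14 of 15 (RED): { 0; 1/2; 5/8; 11/16; 45/64; 91/128; 365/512; 1461/2048 | 2923/4096; 731/1024; 183/256; 23/32; 3/4; 1 } -> 5845/8192
edge 15 of 15 (RED): { 0; 1/2; 5/8; 11/16; 45/64; 91/128; 365/512; 1461/2048 | 5845/8192; 2923/4096; 731/1024; 183/256; 23/32; 3/4; 1 } -> 11689/16384

11689/16384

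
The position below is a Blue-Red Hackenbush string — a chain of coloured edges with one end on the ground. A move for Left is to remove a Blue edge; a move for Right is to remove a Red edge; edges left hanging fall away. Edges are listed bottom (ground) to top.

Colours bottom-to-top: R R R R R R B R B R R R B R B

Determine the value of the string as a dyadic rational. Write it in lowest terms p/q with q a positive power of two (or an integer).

Prefix values for R R R R R R B R B R R R B R B via {L|R} + simplicity:
R: Left {  }, Right { 0 } ⇒ simplest -1
RR: Left {  }, Right { -1 0 } ⇒ simplest -2
RRR: Left {  }, Right { -2 -1 0 } ⇒ simplest -3
RRRR: Left {  }, Right { -3 -2 -1 0 } ⇒ simplest -4
RRRRR: Left {  }, Right { -4 -3 -2 -1 0 } ⇒ simplest -5
RRRRRR: Left {  }, Right { -5 -4 -3 -2 -1 0 } ⇒ simplest -6
RRRRRRB: Left { -6 }, Right { -5 -4 -3 -2 -1 0 } ⇒ simplest -11/2
RRRRRRBR: Left { -6 }, Right { -11/2 -5 -4 -3 -2 -1 0 } ⇒ simplest -23/4
RRRRRRBRB: Left { -6 -23/4 }, Right { -11/2 -5 -4 -3 -2 -1 0 } ⇒ simplest -45/8
RRRRRRBRBR: Left { -6 -23/4 }, Right { -45/8 -11/2 -5 -4 -3 -2 -1 0 } ⇒ simplest -91/16
RRRRRRBRBRR: Left { -6 -23/4 }, Right { -91/16 -45/8 -11/2 -5 -4 -3 -2 -1 0 } ⇒ simplest -183/32
RRRRRRBRBRRR: Left { -6 -23/4 }, Right { -183/32 -91/16 -45/8 -11/2 -5 -4 -3 -2 -1 0 } ⇒ simplest -367/64
RRRRRRBRBRRRB: Left { -6 -23/4 -367/64 }, Right { -183/32 -91/16 -45/8 -11/2 -5 -4 -3 -2 -1 0 } ⇒ simplest -733/128
RRRRRRBRBRRRBR: Left { -6 -23/4 -367/64 }, Right { -733/128 -183/32 -91/16 -45/8 -11/2 -5 -4 -3 -2 -1 0 } ⇒ simplest -1467/256
RRRRRRBRBRRRBRB: Left { -6 -23/4 -367/64 -1467/256 }, Right { -733/128 -183/32 -91/16 -45/8 -11/2 -5 -4 -3 -2 -1 0 } ⇒ simplest -2933/512

-2933/512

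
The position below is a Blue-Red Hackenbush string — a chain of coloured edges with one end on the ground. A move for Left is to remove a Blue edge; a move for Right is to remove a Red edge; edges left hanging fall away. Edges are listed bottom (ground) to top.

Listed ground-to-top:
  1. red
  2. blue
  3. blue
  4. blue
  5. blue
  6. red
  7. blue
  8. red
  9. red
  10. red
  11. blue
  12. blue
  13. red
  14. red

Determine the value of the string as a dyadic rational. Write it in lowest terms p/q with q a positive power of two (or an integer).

Recurse on prefixes of the 14-edge string red blue blue blue blue red blue red red red blue blue red red:
value_1 [r]  L=[(no moves)]  R=[0]  gives -1
value_2 [rb]  L=[-1]  R=[0]  gives -1/2
value_3 [rbb]  L=[-1 -1/2]  R=[0]  gives -1/4
value_4 [rbbb]  L=[-1 -1/2 -1/4]  R=[0]  gives -1/8
value_5 [rbbbb]  L=[-1 -1/2 -1/4 -1/8]  R=[0]  gives -1/16
value_6 [rbbbbr]  L=[-1 -1/2 -1/4 -1/8]  R=[-1/16 0]  gives -3/32
value_7 [rbbbbrb]  L=[-1 -1/2 -1/4 -1/8 -3/32]  R=[-1/16 0]  gives -5/64
value_8 [rbbbbrbr]  L=[-1 -1/2 -1/4 -1/8 -3/32]  R=[-5/64 -1/16 0]  gives -11/128
value_9 [rbbbbrbrr]  L=[-1 -1/2 -1/4 -1/8 -3/32]  R=[-11/128 -5/64 -1/16 0]  gives -23/256
value_10 [rbbbbrbrrr]  L=[-1 -1/2 -1/4 -1/8 -3/32]  R=[-23/256 -11/128 -5/64 -1/16 0]  gives -47/512
value_11 [rbbbbrbrrrb]  L=[-1 -1/2 -1/4 -1/8 -3/32 -47/512]  R=[-23/256 -11/128 -5/64 -1/16 0]  gives -93/1024
value_12 [rbbbbrbrrrbb]  L=[-1 -1/2 -1/4 -1/8 -3/32 -47/512 -93/1024]  R=[-23/256 -11/128 -5/64 -1/16 0]  gives -185/2048
value_13 [rbbbbrbrrrbbr]  L=[-1 -1/2 -1/4 -1/8 -3/32 -47/512 -93/1024]  R=[-185/2048 -23/256 -11/128 -5/64 -1/16 0]  gives -371/4096
value_14 [rbbbbrbrrrbbrr]  L=[-1 -1/2 -1/4 -1/8 -3/32 -47/512 -93/1024]  R=[-371/4096 -185/2048 -23/256 -11/128 -5/64 -1/16 0]  gives -743/8192

-743/8192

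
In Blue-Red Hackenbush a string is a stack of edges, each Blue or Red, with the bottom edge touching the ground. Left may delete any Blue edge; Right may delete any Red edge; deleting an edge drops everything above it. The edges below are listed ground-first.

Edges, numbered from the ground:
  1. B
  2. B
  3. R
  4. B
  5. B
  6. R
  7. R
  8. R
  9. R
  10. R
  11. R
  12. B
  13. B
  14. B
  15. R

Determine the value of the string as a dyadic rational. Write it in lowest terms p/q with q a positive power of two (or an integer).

Recurse on prefixes of the 15-edge string B B R B B R R R R R R B B B R:
G_1 [B]  L=[0]  R=[∅]  ⇒ 1
G_2 [BB]  L=[0, 1]  R=[∅]  ⇒ 2
G_3 [BBR]  L=[0, 1]  R=[2]  ⇒ 3/2
G_4 [BBRB]  L=[0, 1, 3/2]  R=[2]  ⇒ 7/4
G_5 [BBRBB]  L=[0, 1, 3/2, 7/4]  R=[2]  ⇒ 15/8
G_6 [BBRBBR]  L=[0, 1, 3/2, 7/4]  R=[15/8, 2]  ⇒ 29/16
G_7 [BBRBBRR]  L=[0, 1, 3/2, 7/4]  R=[29/16, 15/8, 2]  ⇒ 57/32
G_8 [BBRBBRRR]  L=[0, 1, 3/2, 7/4]  R=[57/32, 29/16, 15/8, 2]  ⇒ 113/64
G_9 [BBRBBRRRR]  L=[0, 1, 3/2, 7/4]  R=[113/64, 57/32, 29/16, 15/8, 2]  ⇒ 225/128
G_10 [BBRBBRRRRR]  L=[0, 1, 3/2, 7/4]  R=[225/128, 113/64, 57/32, 29/16, 15/8, 2]  ⇒ 449/256
G_11 [BBRBBRRRRRR]  L=[0, 1, 3/2, 7/4]  R=[449/256, 225/128, 113/64, 57/32, 29/16, 15/8, 2]  ⇒ 897/512
G_12 [BBRBBRRRRRRB]  L=[0, 1, 3/2, 7/4, 897/512]  R=[449/256, 225/128, 113/64, 57/32, 29/16, 15/8, 2]  ⇒ 1795/1024
G_13 [BBRBBRRRRRRBB]  L=[0, 1, 3/2, 7/4, 897/512, 1795/1024]  R=[449/256, 225/128, 113/64, 57/32, 29/16, 15/8, 2]  ⇒ 3591/2048
G_14 [BBRBBRRRRRRBBB]  L=[0, 1, 3/2, 7/4, 897/512, 1795/1024, 3591/2048]  R=[449/256, 225/128, 113/64, 57/32, 29/16, 15/8, 2]  ⇒ 7183/4096
G_15 [BBRBBRRRRRRBBBR]  L=[0, 1, 3/2, 7/4, 897/512, 1795/1024, 3591/2048]  R=[7183/4096, 449/256, 225/128, 113/64, 57/32, 29/16, 15/8, 2]  ⇒ 14365/8192

14365/8192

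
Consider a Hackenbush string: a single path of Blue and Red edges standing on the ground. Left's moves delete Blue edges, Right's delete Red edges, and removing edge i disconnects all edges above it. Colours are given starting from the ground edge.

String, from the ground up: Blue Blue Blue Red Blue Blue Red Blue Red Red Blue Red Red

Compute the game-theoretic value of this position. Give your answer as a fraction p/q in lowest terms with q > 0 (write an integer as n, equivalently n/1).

step 1: add Blue to get B; options L={ 0 } R={ ∅ } = 1
step 2: add Blue to get BB; options L={ 0, 1 } R={ ∅ } = 2
step 3: add Blue to get BBB; options L={ 0, 1, 2 } R={ ∅ } = 3
step 4: add Red to get BBBR; options L={ 0, 1, 2 } R={ 3 } = 5/2
step 5: add Blue to get BBBRB; options L={ 0, 1, 2, 5/2 } R={ 3 } = 11/4
step 6: add Blue to get BBBRBB; options L={ 0, 1, 2, 5/2, 11/4 } R={ 3 } = 23/8
step 7: add Red to get BBBRBBR; options L={ 0, 1, 2, 5/2, 11/4 } R={ 23/8, 3 } = 45/16
step 8: add Blue to get BBBRBBRB; options L={ 0, 1, 2, 5/2, 11/4, 45/16 } R={ 23/8, 3 } = 91/32
step 9: add Red to get BBBRBBRBR; options L={ 0, 1, 2, 5/2, 11/4, 45/16 } R={ 91/32, 23/8, 3 } = 181/64
step 10: add Red to get BBBRBBRBRR; options L={ 0, 1, 2, 5/2, 11/4, 45/16 } R={ 181/64, 91/32, 23/8, 3 } = 361/128
step 11: add Blue to get BBBRBBRBRRB; options L={ 0, 1, 2, 5/2, 11/4, 45/16, 361/128 } R={ 181/64, 91/32, 23/8, 3 } = 723/256
step 12: add Red to get BBBRBBRBRRBR; options L={ 0, 1, 2, 5/2, 11/4, 45/16, 361/128 } R={ 723/256, 181/64, 91/32, 23/8, 3 } = 1445/512
step 13: add Red to get BBBRBBRBRRBRR; options L={ 0, 1, 2, 5/2, 11/4, 45/16, 361/128 } R={ 1445/512, 723/256, 181/64, 91/32, 23/8, 3 } = 2889/1024

2889/1024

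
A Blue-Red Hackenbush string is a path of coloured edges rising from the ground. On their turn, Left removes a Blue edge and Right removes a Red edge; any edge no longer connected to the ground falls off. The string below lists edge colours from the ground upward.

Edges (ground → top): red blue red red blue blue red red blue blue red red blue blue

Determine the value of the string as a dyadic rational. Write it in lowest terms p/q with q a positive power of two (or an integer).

-6553/8192

Recurse on prefixes of the 14-edge string red blue red red blue blue red red blue blue red red blue blue:
1 of 14 · r · max L −∞ · min R 0 — -1
2 of 14 · rb · max L -1 · min R 0 — -1/2
3 of 14 · rbr · max L -1 · min R -1/2 — -3/4
4 of 14 · rbrr · max L -1 · min R -3/4 — -7/8
5 of 14 · rbrrb · max L -7/8 · min R -3/4 — -13/16
6 of 14 · rbrrbb · max L -13/16 · min R -3/4 — -25/32
7 of 14 · rbrrbbr · max L -13/16 · min R -25/32 — -51/64
8 of 14 · rbrrbbrr · max L -13/16 · min R -51/64 — -103/128
9 of 14 · rbrrbbrrb · max L -103/128 · min R -51/64 — -205/256
10 of 14 · rbrrbbrrbb · max L -205/256 · min R -51/64 — -409/512
11 of 14 · rbrrbbrrbbr · max L -205/256 · min R -409/512 — -819/1024
12 of 14 · rbrrbbrrbbrr · max L -205/256 · min R -819/1024 — -1639/2048
13 of 14 · rbrrbbrrbbrrb · max L -1639/2048 · min R -819/1024 — -3277/4096
14 of 14 · rbrrbbrrbbrrbb · max L -3277/4096 · min R -819/1024 — -6553/8192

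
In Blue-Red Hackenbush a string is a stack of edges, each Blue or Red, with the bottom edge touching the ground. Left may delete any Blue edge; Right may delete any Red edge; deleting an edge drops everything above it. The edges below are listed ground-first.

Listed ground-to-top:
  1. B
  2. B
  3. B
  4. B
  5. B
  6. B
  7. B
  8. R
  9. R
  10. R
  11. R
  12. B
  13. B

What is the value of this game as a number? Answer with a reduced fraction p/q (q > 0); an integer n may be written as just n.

391/64

step 1: add B to get B; options L={ 0 } R={ (no moves) } — 1
step 2: add B to get BB; options L={ 0 1 } R={ (no moves) } — 2
step 3: add B to get BBB; options L={ 0 1 2 } R={ (no moves) } — 3
step 4: add B to get BBBB; options L={ 0 1 2 3 } R={ (no moves) } — 4
step 5: add B to get BBBBB; options L={ 0 1 2 3 4 } R={ (no moves) } — 5
step 6: add B to get BBBBBB; options L={ 0 1 2 3 4 5 } R={ (no moves) } — 6
step 7: add B to get BBBBBBB; options L={ 0 1 2 3 4 5 6 } R={ (no moves) } — 7
step 8: add R to get BBBBBBBR; options L={ 0 1 2 3 4 5 6 } R={ 7 } — 13/2
step 9: add R to get BBBBBBBRR; options L={ 0 1 2 3 4 5 6 } R={ 13/2 7 } — 25/4
step 10: add R to get BBBBBBBRRR; options L={ 0 1 2 3 4 5 6 } R={ 25/4 13/2 7 } — 49/8
step 11: add R to get BBBBBBBRRRR; options L={ 0 1 2 3 4 5 6 } R={ 49/8 25/4 13/2 7 } — 97/16
step 12: add B to get BBBBBBBRRRRB; options L={ 0 1 2 3 4 5 6 97/16 } R={ 49/8 25/4 13/2 7 } — 195/32
step 13: add B to get BBBBBBBRRRRBB; options L={ 0 1 2 3 4 5 6 97/16 195/32 } R={ 49/8 25/4 13/2 7 } — 391/64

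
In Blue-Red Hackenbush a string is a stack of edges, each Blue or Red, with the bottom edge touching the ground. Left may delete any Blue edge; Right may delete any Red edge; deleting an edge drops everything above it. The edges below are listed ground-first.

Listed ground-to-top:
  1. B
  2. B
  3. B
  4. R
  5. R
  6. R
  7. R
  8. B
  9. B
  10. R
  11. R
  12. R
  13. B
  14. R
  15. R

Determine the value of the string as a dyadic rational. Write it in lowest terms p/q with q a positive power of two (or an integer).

8585/4096

Build value(s[:k]) for k = 1..15, string s = B B B R R R R B B R R R B R R.
1 of 15 · B · max L 0 · min R +∞ = 1
2 of 15 · BB · max L 1 · min R +∞ = 2
3 of 15 · BBB · max L 2 · min R +∞ = 3
4 of 15 · BBBR · max L 2 · min R 3 = 5/2
5 of 15 · BBBRR · max L 2 · min R 5/2 = 9/4
6 of 15 · BBBRRR · max L 2 · min R 9/4 = 17/8
7 of 15 · BBBRRRR · max L 2 · min R 17/8 = 33/16
8 of 15 · BBBRRRRB · max L 33/16 · min R 17/8 = 67/32
9 of 15 · BBBRRRRBB · max L 67/32 · min R 17/8 = 135/64
10 of 15 · BBBRRRRBBR · max L 67/32 · min R 135/64 = 269/128
11 of 15 · BBBRRRRBBRR · max L 67/32 · min R 269/128 = 537/256
12 of 15 · BBBRRRRBBRRR · max L 67/32 · min R 537/256 = 1073/512
13 of 15 · BBBRRRRBBRRRB · max L 1073/512 · min R 537/256 = 2147/1024
14 of 15 · BBBRRRRBBRRRBR · max L 1073/512 · min R 2147/1024 = 4293/2048
15 of 15 · BBBRRRRBBRRRBRR · max L 1073/512 · min R 4293/2048 = 8585/4096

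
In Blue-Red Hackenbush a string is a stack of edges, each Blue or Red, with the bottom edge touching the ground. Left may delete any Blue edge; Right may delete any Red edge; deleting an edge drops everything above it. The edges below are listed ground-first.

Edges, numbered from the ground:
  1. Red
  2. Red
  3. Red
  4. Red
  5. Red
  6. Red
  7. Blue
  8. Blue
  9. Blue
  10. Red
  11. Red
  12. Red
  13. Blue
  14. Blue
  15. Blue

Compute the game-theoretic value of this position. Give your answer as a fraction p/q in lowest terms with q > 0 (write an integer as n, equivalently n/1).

-2673/512

Build g(s[:k]) for k = 1..15, string s = Red Red Red Red Red Red Blue Blue Blue Red Red Red Blue Blue Blue.
step 1: add Red to get R; options L={  } R={ 0 } -> -1
step 2: add Red to get RR; options L={  } R={ -1,0 } -> -2
step 3: add Red to get RRR; options L={  } R={ -2,-1,0 } -> -3
step 4: add Red to get RRRR; options L={  } R={ -3,-2,-1,0 } -> -4
step 5: add Red to get RRRRR; options L={  } R={ -4,-3,-2,-1,0 } -> -5
step 6: add Red to get RRRRRR; options L={  } R={ -5,-4,-3,-2,-1,0 } -> -6
step 7: add Blue to get RRRRRRB; options L={ -6 } R={ -5,-4,-3,-2,-1,0 } -> -11/2
step 8: add Blue to get RRRRRRBB; options L={ -6,-11/2 } R={ -5,-4,-3,-2,-1,0 } -> -21/4
step 9: add Blue to get RRRRRRBBB; options L={ -6,-11/2,-21/4 } R={ -5,-4,-3,-2,-1,0 } -> -41/8
step 10: add Red to get RRRRRRBBBR; options L={ -6,-11/2,-21/4 } R={ -41/8,-5,-4,-3,-2,-1,0 } -> -83/16
step 11: add Red to get RRRRRRBBBRR; options L={ -6,-11/2,-21/4 } R={ -83/16,-41/8,-5,-4,-3,-2,-1,0 } -> -167/32
step 12: add Red to get RRRRRRBBBRRR; options L={ -6,-11/2,-21/4 } R={ -167/32,-83/16,-41/8,-5,-4,-3,-2,-1,0 } -> -335/64
step 13: add Blue to get RRRRRRBBBRRRB; options L={ -6,-11/2,-21/4,-335/64 } R={ -167/32,-83/16,-41/8,-5,-4,-3,-2,-1,0 } -> -669/128
step 14: add Blue to get RRRRRRBBBRRRBB; options L={ -6,-11/2,-21/4,-335/64,-669/128 } R={ -167/32,-83/16,-41/8,-5,-4,-3,-2,-1,0 } -> -1337/256
step 15: add Blue to get RRRRRRBBBRRRBBB; options L={ -6,-11/2,-21/4,-335/64,-669/128,-1337/256 } R={ -167/32,-83/16,-41/8,-5,-4,-3,-2,-1,0 } -> -2673/512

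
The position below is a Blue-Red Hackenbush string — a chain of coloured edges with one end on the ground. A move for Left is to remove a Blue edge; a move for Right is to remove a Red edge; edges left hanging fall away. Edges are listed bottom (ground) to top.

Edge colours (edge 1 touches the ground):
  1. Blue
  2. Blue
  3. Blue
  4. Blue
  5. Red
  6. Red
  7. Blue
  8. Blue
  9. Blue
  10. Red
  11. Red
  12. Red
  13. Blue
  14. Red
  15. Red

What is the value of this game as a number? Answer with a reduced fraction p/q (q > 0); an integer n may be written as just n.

B: Left { 0 }, Right { · } = simplest 1
BB: Left { 0; 1 }, Right { · } = simplest 2
BBB: Left { 0; 1; 2 }, Right { · } = simplest 3
BBBB: Left { 0; 1; 2; 3 }, Right { · } = simplest 4
BBBBR: Left { 0; 1; 2; 3 }, Right { 4 } = simplest 7/2
BBBBRR: Left { 0; 1; 2; 3 }, Right { 7/2; 4 } = simplest 13/4
BBBBRRB: Left { 0; 1; 2; 3; 13/4 }, Right { 7/2; 4 } = simplest 27/8
BBBBRRBB: Left { 0; 1; 2; 3; 13/4; 27/8 }, Right { 7/2; 4 } = simplest 55/16
BBBBRRBBB: Left { 0; 1; 2; 3; 13/4; 27/8; 55/16 }, Right { 7/2; 4 } = simplest 111/32
BBBBRRBBBR: Left { 0; 1; 2; 3; 13/4; 27/8; 55/16 }, Right { 111/32; 7/2; 4 } = simplest 221/64
BBBBRRBBBRR: Left { 0; 1; 2; 3; 13/4; 27/8; 55/16 }, Right { 221/64; 111/32; 7/2; 4 } = simplest 441/128
BBBBRRBBBRRR: Left { 0; 1; 2; 3; 13/4; 27/8; 55/16 }, Right { 441/128; 221/64; 111/32; 7/2; 4 } = simplest 881/256
BBBBRRBBBRRRB: Left { 0; 1; 2; 3; 13/4; 27/8; 55/16; 881/256 }, Right { 441/128; 221/64; 111/32; 7/2; 4 } = simplest 1763/512
BBBBRRBBBRRRBR: Left { 0; 1; 2; 3; 13/4; 27/8; 55/16; 881/256 }, Right { 1763/512; 441/128; 221/64; 111/32; 7/2; 4 } = simplest 3525/1024
BBBBRRBBBRRRBRR: Left { 0; 1; 2; 3; 13/4; 27/8; 55/16; 881/256 }, Right { 3525/1024; 1763/512; 441/128; 221/64; 111/32; 7/2; 4 } = simplest 7049/2048

7049/2048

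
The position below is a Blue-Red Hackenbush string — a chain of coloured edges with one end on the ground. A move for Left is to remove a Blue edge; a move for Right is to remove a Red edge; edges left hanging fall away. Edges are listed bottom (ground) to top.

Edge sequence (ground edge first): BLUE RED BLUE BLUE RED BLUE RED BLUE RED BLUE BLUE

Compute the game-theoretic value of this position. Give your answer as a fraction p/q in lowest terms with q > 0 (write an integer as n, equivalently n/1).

Recurse on prefixes of the 11-edge string BLUE RED BLUE BLUE RED BLUE RED BLUE RED BLUE BLUE:
1 of 11 · B · max L 0 · min R +∞ ⇒ 1
2 of 11 · BR · max L 0 · min R 1 ⇒ 1/2
3 of 11 · BRB · max L 1/2 · min R 1 ⇒ 3/4
4 of 11 · BRBB · max L 3/4 · min R 1 ⇒ 7/8
5 of 11 · BRBBR · max L 3/4 · min R 7/8 ⇒ 13/16
6 of 11 · BRBBRB · max L 13/16 · min R 7/8 ⇒ 27/32
7 of 11 · BRBBRBR · max L 13/16 · min R 27/32 ⇒ 53/64
8 of 11 · BRBBRBRB · max L 53/64 · min R 27/32 ⇒ 107/128
9 of 11 · BRBBRBRBR · max L 53/64 · min R 107/128 ⇒ 213/256
10 of 11 · BRBBRBRBRB · max L 213/256 · min R 107/128 ⇒ 427/512
11 of 11 · BRBBRBRBRBB · max L 427/512 · min R 107/128 ⇒ 855/1024

855/1024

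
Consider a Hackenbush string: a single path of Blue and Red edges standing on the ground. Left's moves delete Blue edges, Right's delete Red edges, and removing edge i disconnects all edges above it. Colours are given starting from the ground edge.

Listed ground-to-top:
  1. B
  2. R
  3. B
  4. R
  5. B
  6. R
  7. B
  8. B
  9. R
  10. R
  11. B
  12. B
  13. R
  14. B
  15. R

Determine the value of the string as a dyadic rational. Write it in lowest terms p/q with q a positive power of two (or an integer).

11061/16384

Build value(s[:k]) for k = 1..15, string s = B R B R B R B B R R B B R B R.
1 of 15 · B · max L 0 · min R +∞ → 1
2 of 15 · BR · max L 0 · min R 1 → 1/2
3 of 15 · BRB · max L 1/2 · min R 1 → 3/4
4 of 15 · BRBR · max L 1/2 · min R 3/4 → 5/8
5 of 15 · BRBRB · max L 5/8 · min R 3/4 → 11/16
6 of 15 · BRBRBR · max L 5/8 · min R 11/16 → 21/32
7 of 15 · BRBRBRB · max L 21/32 · min R 11/16 → 43/64
8 of 15 · BRBRBRBB · max L 43/64 · min R 11/16 → 87/128
9 of 15 · BRBRBRBBR · max L 43/64 · min R 87/128 → 173/256
10 of 15 · BRBRBRBBRR · max L 43/64 · min R 173/256 → 345/512
11 of 15 · BRBRBRBBRRB · max L 345/512 · min R 173/256 → 691/1024
12 of 15 · BRBRBRBBRRBB · max L 691/1024 · min R 173/256 → 1383/2048
13 of 15 · BRBRBRBBRRBBR · max L 691/1024 · min R 1383/2048 → 2765/4096
14 of 15 · BRBRBRBBRRBBRB · max L 2765/4096 · min R 1383/2048 → 5531/8192
15 of 15 · BRBRBRBBRRBBRBR · max L 2765/4096 · min R 5531/8192 → 11061/16384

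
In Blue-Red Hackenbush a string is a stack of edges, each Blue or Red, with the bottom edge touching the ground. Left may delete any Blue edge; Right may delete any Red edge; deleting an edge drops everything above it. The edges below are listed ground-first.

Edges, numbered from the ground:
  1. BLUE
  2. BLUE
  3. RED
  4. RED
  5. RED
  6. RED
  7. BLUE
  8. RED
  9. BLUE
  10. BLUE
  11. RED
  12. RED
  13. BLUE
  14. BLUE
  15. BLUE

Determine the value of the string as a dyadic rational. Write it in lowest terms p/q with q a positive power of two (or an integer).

1 of 15 · B · max L 0 · min R +∞ gives 1
2 of 15 · BB · max L 1 · min R +∞ gives 2
3 of 15 · BBR · max L 1 · min R 2 gives 3/2
4 of 15 · BBRR · max L 1 · min R 3/2 gives 5/4
5 of 15 · BBRRR · max L 1 · min R 5/4 gives 9/8
6 of 15 · BBRRRR · max L 1 · min R 9/8 gives 17/16
7 of 15 · BBRRRRB · max L 17/16 · min R 9/8 gives 35/32
8 of 15 · BBRRRRBR · max L 17/16 · min R 35/32 gives 69/64
9 of 15 · BBRRRRBRB · max L 69/64 · min R 35/32 gives 139/128
10 of 15 · BBRRRRBRBB · max L 139/128 · min R 35/32 gives 279/256
11 of 15 · BBRRRRBRBBR · max L 139/128 · min R 279/256 gives 557/512
12 of 15 · BBRRRRBRBBRR · max L 139/128 · min R 557/512 gives 1113/1024
13 of 15 · BBRRRRBRBBRRB · max L 1113/1024 · min R 557/512 gives 2227/2048
14 of 15 · BBRRRRBRBBRRBB · max L 2227/2048 · min R 557/512 gives 4455/4096
15 of 15 · BBRRRRBRBBRRBBB · max L 4455/4096 · min R 557/512 gives 8911/8192

8911/8192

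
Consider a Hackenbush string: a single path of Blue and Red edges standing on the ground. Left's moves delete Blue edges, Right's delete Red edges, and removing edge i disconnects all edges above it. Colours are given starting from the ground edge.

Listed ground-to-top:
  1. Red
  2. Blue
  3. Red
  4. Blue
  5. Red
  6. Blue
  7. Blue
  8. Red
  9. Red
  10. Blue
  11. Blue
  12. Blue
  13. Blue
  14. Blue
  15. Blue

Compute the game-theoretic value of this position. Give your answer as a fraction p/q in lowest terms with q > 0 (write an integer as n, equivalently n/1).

-10625/16384

Prefix values for Red Blue Red Blue Red Blue Blue Red Red Blue Blue Blue Blue Blue Blue via {L|R} + simplicity:
edge 1 of 15 (Red): { none | 0 } — -1
edge 2 of 15 (Blue): { -1 | 0 } — -1/2
edge 3 of 15 (Red): { -1 | -1/2, 0 } — -3/4
edge 4 of 15 (Blue): { -1, -3/4 | -1/2, 0 } — -5/8
edge 5 of 15 (Red): { -1, -3/4 | -5/8, -1/2, 0 } — -11/16
edge 6 of 15 (Blue): { -1, -3/4, -11/16 | -5/8, -1/2, 0 } — -21/32
edge 7 of 15 (Blue): { -1, -3/4, -11/16, -21/32 | -5/8, -1/2, 0 } — -41/64
edge 8 of 15 (Red): { -1, -3/4, -11/16, -21/32 | -41/64, -5/8, -1/2, 0 } — -83/128
edge 9 of 15 (Red): { -1, -3/4, -11/16, -21/32 | -83/128, -41/64, -5/8, -1/2, 0 } — -167/256
edge 10 of 15 (Blue): { -1, -3/4, -11/16, -21/32, -167/256 | -83/128, -41/64, -5/8, -1/2, 0 } — -333/512
edge 11 of 15 (Blue): { -1, -3/4, -11/16, -21/32, -167/256, -333/512 | -83/128, -41/64, -5/8, -1/2, 0 } — -665/1024
edge 12 of 15 (Blue): { -1, -3/4, -11/16, -21/32, -167/256, -333/512, -665/1024 | -83/128, -41/64, -5/8, -1/2, 0 } — -1329/2048
edge 13 of 15 (Blue): { -1, -3/4, -11/16, -21/32, -167/256, -333/512, -665/1024, -1329/2048 | -83/128, -41/64, -5/8, -1/2, 0 } — -2657/4096
edge 14 of 15 (Blue): { -1, -3/4, -11/16, -21/32, -167/256, -333/512, -665/1024, -1329/2048, -2657/4096 | -83/128, -41/64, -5/8, -1/2, 0 } — -5313/8192
edge 15 of 15 (Blue): { -1, -3/4, -11/16, -21/32, -167/256, -333/512, -665/1024, -1329/2048, -2657/4096, -5313/8192 | -83/128, -41/64, -5/8, -1/2, 0 } — -10625/16384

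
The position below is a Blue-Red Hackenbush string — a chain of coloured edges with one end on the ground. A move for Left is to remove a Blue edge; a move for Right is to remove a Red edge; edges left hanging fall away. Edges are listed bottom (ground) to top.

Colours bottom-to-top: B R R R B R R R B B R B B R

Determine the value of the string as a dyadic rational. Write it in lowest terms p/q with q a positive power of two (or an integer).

1133/8192

step 1: add B to get B; options L={ 0 } R={  } — 1
step 2: add R to get BR; options L={ 0 } R={ 1 } — 1/2
step 3: add R to get BRR; options L={ 0 } R={ 1/2,1 } — 1/4
step 4: add R to get BRRR; options L={ 0 } R={ 1/4,1/2,1 } — 1/8
step 5: add B to get BRRRB; options L={ 0,1/8 } R={ 1/4,1/2,1 } — 3/16
step 6: add R to get BRRRBR; options L={ 0,1/8 } R={ 3/16,1/4,1/2,1 } — 5/32
step 7: add R to get BRRRBRR; options L={ 0,1/8 } R={ 5/32,3/16,1/4,1/2,1 } — 9/64
step 8: add R to get BRRRBRRR; options L={ 0,1/8 } R={ 9/64,5/32,3/16,1/4,1/2,1 } — 17/128
step 9: add B to get BRRRBRRRB; options L={ 0,1/8,17/128 } R={ 9/64,5/32,3/16,1/4,1/2,1 } — 35/256
step 10: add B to get BRRRBRRRBB; options L={ 0,1/8,17/128,35/256 } R={ 9/64,5/32,3/16,1/4,1/2,1 } — 71/512
step 11: add R to get BRRRBRRRBBR; options L={ 0,1/8,17/128,35/256 } R={ 71/512,9/64,5/32,3/16,1/4,1/2,1 } — 141/1024
step 12: add B to get BRRRBRRRBBRB; options L={ 0,1/8,17/128,35/256,141/1024 } R={ 71/512,9/64,5/32,3/16,1/4,1/2,1 } — 283/2048
step 13: add B to get BRRRBRRRBBRBB; options L={ 0,1/8,17/128,35/256,141/1024,283/2048 } R={ 71/512,9/64,5/32,3/16,1/4,1/2,1 } — 567/4096
step 14: add R to get BRRRBRRRBBRBBR; options L={ 0,1/8,17/128,35/256,141/1024,283/2048 } R={ 567/4096,71/512,9/64,5/32,3/16,1/4,1/2,1 } — 1133/8192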